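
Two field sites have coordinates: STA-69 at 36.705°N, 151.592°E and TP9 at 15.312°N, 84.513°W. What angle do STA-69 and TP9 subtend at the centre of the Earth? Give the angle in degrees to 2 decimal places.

105.87°

Δφ = -21.3930°,  Δλ = 123.8950°
a = sin²(Δφ/2) + cos φ₁ cos φ₂ sin²(Δλ/2) = 0.636696
c = 2·arcsin(√a) = 1.847714 rad = 105.8662°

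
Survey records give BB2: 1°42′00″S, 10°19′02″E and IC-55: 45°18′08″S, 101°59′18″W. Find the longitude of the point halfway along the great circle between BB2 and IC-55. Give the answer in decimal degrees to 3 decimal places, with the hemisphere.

BB2: φ = -1.70000°, λ = +10.31722°
IC-55: φ = -45.30222°, λ = -101.98833°
Bx = cos φ₂ cos Δλ = -0.266960,  By = cos φ₂ sin Δλ = -0.650736
φₘ = atan2(sin φ₁ + sin φ₂, √((cos φ₁ + Bx)² + By²)) = -37.07832°
λₘ = λ₁ + atan2(By, cos φ₁ + Bx) = -31.29606°

31.296°W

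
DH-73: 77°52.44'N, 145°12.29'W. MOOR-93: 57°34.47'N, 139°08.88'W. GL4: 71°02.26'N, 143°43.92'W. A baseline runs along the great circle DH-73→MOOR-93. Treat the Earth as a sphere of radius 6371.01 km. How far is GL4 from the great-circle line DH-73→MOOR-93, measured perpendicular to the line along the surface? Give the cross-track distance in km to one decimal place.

70.5 km

DH-73: φ = +77.87400°, λ = -145.20483°
MOOR-93: φ = +57.57450°, λ = -139.14800°
GL4: φ = +71.03767°, λ = -143.73200°
δ₁₃ = central angle DH-73→GL4 = 0.119506 rad  (haversine)
θ₁₃ = bearing DH-73→GL4 = 175.983°,  θ₁₂ = bearing DH-73→MOOR-93 = 170.660°
dₓₜ = R·arcsin(sin δ₁₃ · sin(θ₁₃ − θ₁₂)) = 6371.01·arcsin(0.11922·sin(5.323°)) = 70.461 km
|dₓₜ| = 70.461 km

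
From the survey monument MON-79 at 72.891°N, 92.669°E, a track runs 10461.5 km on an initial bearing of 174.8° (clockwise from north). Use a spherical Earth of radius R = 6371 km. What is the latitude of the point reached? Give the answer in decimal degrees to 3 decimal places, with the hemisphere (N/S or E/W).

δ = d/R = 10461.5/6371 = 1.642050 rad
φ₂ = arcsin(sin φ₁ cos δ + cos φ₁ sin δ cos θ)
   = arcsin(0.95575·-0.07119 + 0.29419·0.99746·-0.99588) = -21.11733°
λ₂ = λ₁ + atan2(sin θ sin δ cos φ₁, cos δ − sin φ₁ sin φ₂) = 98.23030°

21.117°S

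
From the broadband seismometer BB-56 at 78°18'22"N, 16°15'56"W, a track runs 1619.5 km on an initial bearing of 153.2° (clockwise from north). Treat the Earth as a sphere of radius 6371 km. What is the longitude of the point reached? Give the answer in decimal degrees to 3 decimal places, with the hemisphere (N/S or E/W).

BB-56: φ = +78.30611°, λ = -16.26556°
δ = d/R = 1619.5/6371 = 0.254199 rad
φ₂ = arcsin(sin φ₁ cos δ + cos φ₁ sin δ cos θ)
   = arcsin(0.97924·0.96787 + 0.20268·0.25147·-0.89259) = 64.45975°
λ₂ = λ₁ + atan2(sin θ sin δ cos φ₁, cos δ − sin φ₁ sin φ₂) = -1.01865°

1.019°W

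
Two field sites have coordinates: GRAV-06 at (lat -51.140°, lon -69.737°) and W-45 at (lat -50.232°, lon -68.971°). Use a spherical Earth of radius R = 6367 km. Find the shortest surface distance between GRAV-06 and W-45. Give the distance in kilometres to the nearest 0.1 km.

114.4 km

Δφ = 0.9080°,  Δλ = 0.7660°
a = sin²(Δφ/2) + cos φ₁ cos φ₂ sin²(Δλ/2) = 0.000081
c = 2·arcsin(√a) = 0.017969 rad = 1.0295°
d = R·c = 6367 × 0.017969 = 114.4 km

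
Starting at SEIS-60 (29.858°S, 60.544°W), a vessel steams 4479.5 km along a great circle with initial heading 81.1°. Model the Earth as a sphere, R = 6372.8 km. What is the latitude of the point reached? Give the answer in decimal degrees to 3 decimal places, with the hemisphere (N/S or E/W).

δ = d/R = 4479.5/6372.8 = 0.702909 rad
φ₂ = arcsin(sin φ₁ cos δ + cos φ₁ sin δ cos θ)
   = arcsin(-0.49785·0.76296 + 0.86726·0.64644·0.15471) = -17.04411°
λ₂ = λ₁ + atan2(sin θ sin δ cos φ₁, cos δ − sin φ₁ sin φ₂) = -18.63145°

17.044°S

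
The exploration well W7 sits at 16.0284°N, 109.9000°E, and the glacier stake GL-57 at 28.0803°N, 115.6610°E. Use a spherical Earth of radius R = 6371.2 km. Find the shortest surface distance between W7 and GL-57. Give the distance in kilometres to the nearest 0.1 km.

1465.1 km

Δφ = 12.0519°,  Δλ = 5.7610°
a = sin²(Δφ/2) + cos φ₁ cos φ₂ sin²(Δλ/2) = 0.013162
c = 2·arcsin(√a) = 0.229958 rad = 13.1756°
d = R·c = 6371.2 × 0.229958 = 1465.1 km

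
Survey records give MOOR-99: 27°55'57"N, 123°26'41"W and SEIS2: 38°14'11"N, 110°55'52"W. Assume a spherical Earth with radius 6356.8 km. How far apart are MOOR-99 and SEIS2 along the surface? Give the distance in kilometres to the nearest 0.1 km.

MOOR-99: φ = +27.93250°, λ = -123.44472°
SEIS2: φ = +38.23639°, λ = -110.93111°
Δφ = 10.3039°,  Δλ = 12.5136°
a = sin²(Δφ/2) + cos φ₁ cos φ₂ sin²(Δλ/2) = 0.016306
c = 2·arcsin(√a) = 0.256091 rad = 14.6729°
d = R·c = 6356.8 × 0.256091 = 1627.9 km

1627.9 km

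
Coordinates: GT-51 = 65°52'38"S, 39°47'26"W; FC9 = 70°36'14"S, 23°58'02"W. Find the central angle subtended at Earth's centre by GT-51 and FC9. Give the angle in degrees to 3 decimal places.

7.495°

GT-51: φ = -65.87722°, λ = -39.79056°
FC9: φ = -70.60389°, λ = -23.96722°
Δφ = -4.7267°,  Δλ = 15.8233°
a = sin²(Δφ/2) + cos φ₁ cos φ₂ sin²(Δλ/2) = 0.004272
c = 2·arcsin(√a) = 0.130814 rad = 7.4951°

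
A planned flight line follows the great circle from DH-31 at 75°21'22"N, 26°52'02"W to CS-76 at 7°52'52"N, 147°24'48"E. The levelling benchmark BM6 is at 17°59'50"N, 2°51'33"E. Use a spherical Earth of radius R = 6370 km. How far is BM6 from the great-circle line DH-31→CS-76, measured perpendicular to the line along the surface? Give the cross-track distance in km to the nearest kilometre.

3641 km

DH-31: φ = +75.35611°, λ = -26.86722°
CS-76: φ = +7.88111°, λ = +147.41333°
BM6: φ = +17.99722°, λ = +2.85917°
δ₁₃ = central angle DH-31→BM6 = 1.038244 rad  (haversine)
θ₁₃ = bearing DH-31→BM6 = 146.811°,  θ₁₂ = bearing DH-31→CS-76 = 5.704°
dₓₜ = R·arcsin(sin δ₁₃ · sin(θ₁₃ − θ₁₂)) = 6370·arcsin(0.86151·sin(141.107°)) = 3640.662 km
|dₓₜ| = 3640.662 km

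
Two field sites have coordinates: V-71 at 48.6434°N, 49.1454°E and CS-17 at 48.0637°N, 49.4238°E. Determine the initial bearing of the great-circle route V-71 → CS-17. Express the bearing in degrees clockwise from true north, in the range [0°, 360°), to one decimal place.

162.2°

Δλ = 0.2784°
y = sin Δλ · cos φ₂ = 0.003247
x = cos φ₁ sin φ₂ − sin φ₁ cos φ₂ cos Δλ = -0.010112
θ = atan2(y, x) = 162.1959° → 162.1959° (mod 360°)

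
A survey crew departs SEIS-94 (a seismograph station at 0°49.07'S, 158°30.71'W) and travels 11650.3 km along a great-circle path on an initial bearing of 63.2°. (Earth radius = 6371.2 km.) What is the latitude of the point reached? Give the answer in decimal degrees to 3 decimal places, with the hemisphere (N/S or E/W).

26.077°N

SEIS-94: φ = -0.81783°, λ = -158.51183°
δ = d/R = 11650.3/6371.2 = 1.828588 rad
φ₂ = arcsin(sin φ₁ cos δ + cos φ₁ sin δ cos θ)
   = arcsin(-0.01427·-0.25495 + 0.99990·0.96696·0.45088) = 26.07664°
λ₂ = λ₁ + atan2(sin θ sin δ cos φ₁, cos δ − sin φ₁ sin φ₂) = -52.43766°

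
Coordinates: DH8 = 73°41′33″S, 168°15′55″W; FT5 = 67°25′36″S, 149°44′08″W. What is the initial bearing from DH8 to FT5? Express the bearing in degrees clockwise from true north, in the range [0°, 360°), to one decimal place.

53.6°

DH8: φ = -73.69250°, λ = -168.26528°
FT5: φ = -67.42667°, λ = -149.73556°
Δλ = 18.5297°
y = sin Δλ · cos φ₂ = 0.121991
x = cos φ₁ sin φ₂ − sin φ₁ cos φ₂ cos Δλ = 0.090042
θ = atan2(y, x) = 53.5688° → 53.5688° (mod 360°)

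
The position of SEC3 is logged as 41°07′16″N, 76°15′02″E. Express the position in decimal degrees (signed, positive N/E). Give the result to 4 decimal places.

+41.1211°, +76.2506°

lat: 41.1211° N → +41.1211°
lon: 76.2506° E → +76.2506°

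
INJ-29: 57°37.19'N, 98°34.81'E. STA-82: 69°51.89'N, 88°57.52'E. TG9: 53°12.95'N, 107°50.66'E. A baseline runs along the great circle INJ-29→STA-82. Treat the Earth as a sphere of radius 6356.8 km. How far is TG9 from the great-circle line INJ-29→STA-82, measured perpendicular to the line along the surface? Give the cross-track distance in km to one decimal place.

INJ-29: φ = +57.61983°, λ = +98.58017°
STA-82: φ = +69.86483°, λ = +88.95867°
TG9: φ = +53.21583°, λ = +107.84433°
δ₁₃ = central angle INJ-29→TG9 = 0.119531 rad  (haversine)
θ₁₃ = bearing INJ-29→TG9 = 126.060°,  θ₁₂ = bearing INJ-29→STA-82 = 345.097°
dₓₜ = R·arcsin(sin δ₁₃ · sin(θ₁₃ − θ₁₂)) = 6356.8·arcsin(0.11925·sin(-219.037°)) = 477.868 km
|dₓₜ| = 477.868 km

477.9 km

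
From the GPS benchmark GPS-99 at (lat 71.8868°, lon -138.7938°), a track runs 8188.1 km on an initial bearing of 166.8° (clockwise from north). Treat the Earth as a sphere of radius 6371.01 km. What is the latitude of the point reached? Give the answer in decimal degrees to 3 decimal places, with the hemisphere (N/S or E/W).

δ = d/R = 8188.1/6371.01 = 1.285212 rad
φ₂ = arcsin(sin φ₁ cos δ + cos φ₁ sin δ cos θ)
   = arcsin(0.95044·0.28172 + 0.31090·0.95950·-0.97358) = -1.29870°
λ₂ = λ₁ + atan2(sin θ sin δ cos φ₁, cos δ − sin φ₁ sin φ₂) = -126.13420°

1.299°S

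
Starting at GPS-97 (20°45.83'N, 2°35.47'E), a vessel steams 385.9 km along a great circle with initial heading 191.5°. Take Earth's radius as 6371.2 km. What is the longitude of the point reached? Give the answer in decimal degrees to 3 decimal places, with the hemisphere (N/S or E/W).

GPS-97: φ = +20.76383°, λ = +2.59117°
δ = d/R = 385.9/6371.2 = 0.060569 rad
φ₂ = arcsin(sin φ₁ cos δ + cos φ₁ sin δ cos θ)
   = arcsin(0.35452·0.99817 + 0.93505·0.06053·-0.97992) = 17.36166°
λ₂ = λ₁ + atan2(sin θ sin δ cos φ₁, cos δ − sin φ₁ sin φ₂) = 1.86668°

1.867°E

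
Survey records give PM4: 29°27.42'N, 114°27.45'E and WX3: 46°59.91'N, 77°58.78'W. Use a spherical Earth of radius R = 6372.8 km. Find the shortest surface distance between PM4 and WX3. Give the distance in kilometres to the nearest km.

PM4: φ = +29.45700°, λ = +114.45750°
WX3: φ = +46.99850°, λ = -77.97967°
Δφ = 17.5415°,  Δλ = 167.5628°
a = sin²(Δφ/2) + cos φ₁ cos φ₂ sin²(Δλ/2) = 0.610132
c = 2·arcsin(√a) = 1.792882 rad = 102.7246°
d = R·c = 6372.8 × 1.792882 = 11425.7 km

11426 km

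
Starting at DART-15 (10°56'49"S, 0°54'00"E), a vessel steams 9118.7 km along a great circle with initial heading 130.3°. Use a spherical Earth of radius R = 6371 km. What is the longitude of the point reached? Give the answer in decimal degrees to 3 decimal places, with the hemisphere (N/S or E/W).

DART-15: φ = -10.94694°, λ = +0.90000°
δ = d/R = 9118.7/6371 = 1.431282 rad
φ₂ = arcsin(sin φ₁ cos δ + cos φ₁ sin δ cos θ)
   = arcsin(-0.18990·0.13906 + 0.98180·0.99028·-0.64679) = -40.93923°
λ₂ = λ₁ + atan2(sin θ sin δ cos φ₁, cos δ − sin φ₁ sin φ₂) = 89.76984°

89.770°E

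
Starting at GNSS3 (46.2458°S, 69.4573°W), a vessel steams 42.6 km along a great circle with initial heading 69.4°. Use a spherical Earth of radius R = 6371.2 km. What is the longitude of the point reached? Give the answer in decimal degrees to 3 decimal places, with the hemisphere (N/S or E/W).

δ = d/R = 42.6/6371.2 = 0.006686 rad
φ₂ = arcsin(sin φ₁ cos δ + cos φ₁ sin δ cos θ)
   = arcsin(-0.72231·0.99998 + 0.69157·0.00669·0.35184) = -46.10984°
λ₂ = λ₁ + atan2(sin θ sin δ cos φ₁, cos δ − sin φ₁ sin φ₂) = -68.94004°

68.940°W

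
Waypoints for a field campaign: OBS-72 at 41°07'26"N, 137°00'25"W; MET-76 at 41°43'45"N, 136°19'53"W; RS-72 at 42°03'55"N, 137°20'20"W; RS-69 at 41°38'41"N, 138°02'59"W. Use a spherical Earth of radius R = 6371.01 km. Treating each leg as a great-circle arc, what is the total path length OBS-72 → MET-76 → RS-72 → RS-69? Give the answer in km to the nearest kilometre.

254 km

OBS-72: φ = +41.12389°, λ = -137.00694°
MET-76: φ = +41.72917°, λ = -136.33139°
RS-72: φ = +42.06528°, λ = -137.33889°
RS-69: φ = +41.64472°, λ = -138.04972°
OBS-72→MET-76: c = 0.013775 rad, d = 87.76 km
MET-76→RS-72: c = 0.014343 rad, d = 91.38 km
RS-72→RS-69: c = 0.011801 rad, d = 75.18 km
Total = 87.76 + 91.38 + 75.18 = 254.33 km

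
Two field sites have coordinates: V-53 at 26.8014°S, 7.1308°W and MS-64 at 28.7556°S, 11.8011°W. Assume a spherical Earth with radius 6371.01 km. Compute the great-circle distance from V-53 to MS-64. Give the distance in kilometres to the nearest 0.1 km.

508.2 km

Δφ = -1.9542°,  Δλ = -4.6703°
a = sin²(Δφ/2) + cos φ₁ cos φ₂ sin²(Δλ/2) = 0.001590
c = 2·arcsin(√a) = 0.079767 rad = 4.5703°
d = R·c = 6371.01 × 0.079767 = 508.2 km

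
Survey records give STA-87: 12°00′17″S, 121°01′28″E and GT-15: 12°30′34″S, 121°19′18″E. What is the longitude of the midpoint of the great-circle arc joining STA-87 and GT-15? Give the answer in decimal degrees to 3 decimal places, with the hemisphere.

121.173°E

STA-87: φ = -12.00472°, λ = +121.02444°
GT-15: φ = -12.50944°, λ = +121.32167°
Bx = cos φ₂ cos Δλ = 0.976247,  By = cos φ₂ sin Δλ = 0.005064
φₘ = atan2(sin φ₁ + sin φ₂, √((cos φ₁ + Bx)² + By²)) = -12.25712°
λₘ = λ₁ + atan2(By, cos φ₁ + Bx) = 121.17291°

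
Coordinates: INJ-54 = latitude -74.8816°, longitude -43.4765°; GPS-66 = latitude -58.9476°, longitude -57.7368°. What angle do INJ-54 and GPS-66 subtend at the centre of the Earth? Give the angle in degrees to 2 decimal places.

16.78°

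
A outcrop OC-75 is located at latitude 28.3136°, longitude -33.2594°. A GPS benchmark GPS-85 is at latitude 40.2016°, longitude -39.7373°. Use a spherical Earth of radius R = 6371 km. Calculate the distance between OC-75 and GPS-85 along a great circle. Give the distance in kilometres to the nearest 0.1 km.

Δφ = 11.8880°,  Δλ = -6.4779°
a = sin²(Δφ/2) + cos φ₁ cos φ₂ sin²(Δλ/2) = 0.012870
c = 2·arcsin(√a) = 0.227385 rad = 13.0282°
d = R·c = 6371 × 0.227385 = 1448.7 km

1448.7 km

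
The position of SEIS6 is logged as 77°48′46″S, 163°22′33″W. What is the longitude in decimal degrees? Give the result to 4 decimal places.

163.3758°W

163° + 22′/60 + 33″/3600 = 163 + 0.36667 + 0.00917 = 163.3758°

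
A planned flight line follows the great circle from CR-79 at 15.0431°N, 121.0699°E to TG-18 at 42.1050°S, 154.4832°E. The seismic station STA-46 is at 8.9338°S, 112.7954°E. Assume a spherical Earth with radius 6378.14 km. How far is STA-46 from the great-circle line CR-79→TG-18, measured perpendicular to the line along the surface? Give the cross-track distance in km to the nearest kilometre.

δ₁₃ = central angle CR-79→STA-46 = 0.442280 rad  (haversine)
θ₁₃ = bearing CR-79→STA-46 = 199.401°,  θ₁₂ = bearing CR-79→TG-18 = 153.184°
dₓₜ = R·arcsin(sin δ₁₃ · sin(θ₁₃ − θ₁₂)) = 6378.14·arcsin(0.42800·sin(46.216°)) = 2003.632 km
|dₓₜ| = 2003.632 km

2004 km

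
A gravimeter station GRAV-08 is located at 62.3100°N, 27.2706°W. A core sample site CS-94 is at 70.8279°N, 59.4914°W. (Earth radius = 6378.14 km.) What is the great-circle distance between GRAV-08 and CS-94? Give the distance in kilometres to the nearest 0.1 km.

Δφ = 8.5179°,  Δλ = -32.2208°
a = sin²(Δφ/2) + cos φ₁ cos φ₂ sin²(Δλ/2) = 0.017266
c = 2·arcsin(√a) = 0.263562 rad = 15.1010°
d = R·c = 6378.14 × 0.263562 = 1681.0 km

1681.0 km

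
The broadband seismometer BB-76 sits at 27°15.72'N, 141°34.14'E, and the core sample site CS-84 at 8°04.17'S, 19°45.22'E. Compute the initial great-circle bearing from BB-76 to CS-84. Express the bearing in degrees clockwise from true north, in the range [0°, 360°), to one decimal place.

BB-76: φ = +27.26200°, λ = +141.56900°
CS-84: φ = -8.06950°, λ = +19.75367°
Δλ = -121.8153°
y = sin Δλ · cos φ₂ = -0.841338
x = cos φ₁ sin φ₂ − sin φ₁ cos φ₂ cos Δλ = 0.114309
θ = atan2(y, x) = -82.2628° → 277.7372° (mod 360°)

277.7°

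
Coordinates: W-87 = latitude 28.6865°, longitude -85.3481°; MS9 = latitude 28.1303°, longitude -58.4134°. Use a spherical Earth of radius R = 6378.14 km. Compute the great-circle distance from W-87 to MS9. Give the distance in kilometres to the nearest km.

Δφ = -0.5562°,  Δλ = 26.9347°
a = sin²(Δφ/2) + cos φ₁ cos φ₂ sin²(Δλ/2) = 0.041984
c = 2·arcsin(√a) = 0.412724 rad = 23.6474°
d = R·c = 6378.14 × 0.412724 = 2632.4 km

2632 km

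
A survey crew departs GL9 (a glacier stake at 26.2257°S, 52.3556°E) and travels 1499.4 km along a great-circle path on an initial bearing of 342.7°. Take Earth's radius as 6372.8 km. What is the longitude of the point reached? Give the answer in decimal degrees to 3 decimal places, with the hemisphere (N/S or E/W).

δ = d/R = 1499.4/6372.8 = 0.235281 rad
φ₂ = arcsin(sin φ₁ cos δ + cos φ₁ sin δ cos θ)
   = arcsin(-0.44191·0.97245 + 0.89706·0.23312·0.95476) = -13.30143°
λ₂ = λ₁ + atan2(sin θ sin δ cos φ₁, cos δ − sin φ₁ sin φ₂) = 48.27074°

48.271°E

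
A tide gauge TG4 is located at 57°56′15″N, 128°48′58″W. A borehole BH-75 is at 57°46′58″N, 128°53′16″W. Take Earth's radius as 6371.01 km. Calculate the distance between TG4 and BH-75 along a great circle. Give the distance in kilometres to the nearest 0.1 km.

TG4: φ = +57.93750°, λ = -128.81611°
BH-75: φ = +57.78278°, λ = -128.88778°
Δφ = -0.1547°,  Δλ = -0.0717°
a = sin²(Δφ/2) + cos φ₁ cos φ₂ sin²(Δλ/2) = 0.000002
c = 2·arcsin(√a) = 0.002781 rad = 0.1594°
d = R·c = 6371.01 × 0.002781 = 17.7 km

17.7 km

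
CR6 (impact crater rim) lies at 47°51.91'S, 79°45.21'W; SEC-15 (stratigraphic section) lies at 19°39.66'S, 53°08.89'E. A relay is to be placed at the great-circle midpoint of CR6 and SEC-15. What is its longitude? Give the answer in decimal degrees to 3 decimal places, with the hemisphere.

7.771°E

CR6: φ = -47.86517°, λ = -79.75350°
SEC-15: φ = -19.66100°, λ = +53.14817°
Bx = cos φ₂ cos Δλ = -0.641055,  By = cos φ₂ sin Δλ = 0.689817
φₘ = atan2(sin φ₁ + sin φ₂, √((cos φ₁ + Bx)² + By²)) = -57.36090°
λₘ = λ₁ + atan2(By, cos φ₁ + Bx) = 7.77098°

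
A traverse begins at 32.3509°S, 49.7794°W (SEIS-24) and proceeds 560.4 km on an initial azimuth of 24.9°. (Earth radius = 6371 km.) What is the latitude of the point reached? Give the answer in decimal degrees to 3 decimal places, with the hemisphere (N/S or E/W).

27.757°S

δ = d/R = 560.4/6371 = 0.087961 rad
φ₂ = arcsin(sin φ₁ cos δ + cos φ₁ sin δ cos θ)
   = arcsin(-0.53510·0.99613 + 0.84479·0.08785·0.90704) = -27.75684°
λ₂ = λ₁ + atan2(sin θ sin δ cos φ₁, cos δ − sin φ₁ sin φ₂) = -47.38394°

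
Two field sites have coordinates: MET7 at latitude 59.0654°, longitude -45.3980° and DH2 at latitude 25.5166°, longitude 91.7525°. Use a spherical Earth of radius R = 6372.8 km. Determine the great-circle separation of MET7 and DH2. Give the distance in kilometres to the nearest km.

Δφ = -33.5488°,  Δλ = 137.1505°
a = sin²(Δφ/2) + cos φ₁ cos φ₂ sin²(Δλ/2) = 0.485311
c = 2·arcsin(√a) = 1.541413 rad = 88.3165°
d = R·c = 6372.8 × 1.541413 = 9823.1 km

9823 km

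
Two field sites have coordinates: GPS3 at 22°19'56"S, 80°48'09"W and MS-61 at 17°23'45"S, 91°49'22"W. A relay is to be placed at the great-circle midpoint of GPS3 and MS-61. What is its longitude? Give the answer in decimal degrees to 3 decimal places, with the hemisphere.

GPS3: φ = -22.33222°, λ = -80.80250°
MS-61: φ = -17.39583°, λ = -91.82278°
Bx = cos φ₂ cos Δλ = 0.936665,  By = cos φ₂ sin Δλ = -0.182413
φₘ = atan2(sin φ₁ + sin φ₂, √((cos φ₁ + Bx)² + By²)) = -19.94896°
λₘ = λ₁ + atan2(By, cos φ₁ + Bx) = -86.39871°

86.399°W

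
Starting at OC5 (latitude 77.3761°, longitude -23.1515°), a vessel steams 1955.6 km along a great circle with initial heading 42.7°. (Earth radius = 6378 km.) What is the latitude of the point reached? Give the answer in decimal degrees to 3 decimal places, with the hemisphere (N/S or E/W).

78.179°N

δ = d/R = 1955.6/6378 = 0.306616 rad
φ₂ = arcsin(sin φ₁ cos δ + cos φ₁ sin δ cos θ)
   = arcsin(0.97583·0.95336 + 0.21855·0.30183·0.73491) = 78.17914°
λ₂ = λ₁ + atan2(sin θ sin δ cos φ₁, cos δ − sin φ₁ sin φ₂) = 69.11547°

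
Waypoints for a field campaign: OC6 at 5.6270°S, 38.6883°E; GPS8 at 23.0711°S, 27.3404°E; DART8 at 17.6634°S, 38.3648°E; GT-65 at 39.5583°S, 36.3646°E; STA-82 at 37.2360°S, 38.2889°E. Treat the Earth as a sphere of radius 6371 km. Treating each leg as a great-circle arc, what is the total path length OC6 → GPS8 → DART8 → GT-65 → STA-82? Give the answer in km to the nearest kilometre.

OC6→GPS8: c = 0.359393 rad, d = 2289.69 km
GPS8→DART8: c = 0.203469 rad, d = 1296.30 km
DART8→GT-65: c = 0.383337 rad, d = 2442.24 km
GT-65→STA-82: c = 0.048326 rad, d = 307.88 km
Total = 2289.69 + 1296.30 + 2442.24 + 307.88 = 6336.11 km

6336 km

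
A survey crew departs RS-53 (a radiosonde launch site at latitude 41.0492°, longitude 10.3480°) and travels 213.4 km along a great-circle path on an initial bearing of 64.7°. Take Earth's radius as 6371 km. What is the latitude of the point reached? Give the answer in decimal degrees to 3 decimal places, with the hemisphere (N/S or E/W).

41.846°N

δ = d/R = 213.4/6371 = 0.033496 rad
φ₂ = arcsin(sin φ₁ cos δ + cos φ₁ sin δ cos θ)
   = arcsin(0.65671·0.99944 + 0.75415·0.03349·0.42736) = 41.84608°
λ₂ = λ₁ + atan2(sin θ sin δ cos φ₁, cos δ − sin φ₁ sin φ₂) = 12.67735°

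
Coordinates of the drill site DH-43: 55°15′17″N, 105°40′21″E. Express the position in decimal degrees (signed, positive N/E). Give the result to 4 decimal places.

+55.2547°, +105.6725°

lat: 55.2547° N → +55.2547°
lon: 105.6725° E → +105.6725°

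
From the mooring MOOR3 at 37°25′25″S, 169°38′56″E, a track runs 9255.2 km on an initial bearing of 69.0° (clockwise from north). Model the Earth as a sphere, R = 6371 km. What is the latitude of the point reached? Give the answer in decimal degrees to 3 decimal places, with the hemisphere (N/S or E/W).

MOOR3: φ = -37.42361°, λ = +169.64889°
δ = d/R = 9255.2/6371 = 1.452708 rad
φ₂ = arcsin(sin φ₁ cos δ + cos φ₁ sin δ cos θ)
   = arcsin(-0.60770·0.11781 + 0.79416·0.99304·0.35837) = 12.18241°
λ₂ = λ₁ + atan2(sin θ sin δ cos φ₁, cos δ − sin φ₁ sin φ₂) = -118.83068°

12.182°N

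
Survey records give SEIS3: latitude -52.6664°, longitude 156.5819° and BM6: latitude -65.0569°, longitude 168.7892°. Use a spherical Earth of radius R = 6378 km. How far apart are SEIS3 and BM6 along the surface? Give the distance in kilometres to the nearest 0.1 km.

Δφ = -12.3905°,  Δλ = 12.2073°
a = sin²(Δφ/2) + cos φ₁ cos φ₂ sin²(Δλ/2) = 0.014537
c = 2·arcsin(√a) = 0.241731 rad = 13.8502°
d = R·c = 6378 × 0.241731 = 1541.8 km

1541.8 km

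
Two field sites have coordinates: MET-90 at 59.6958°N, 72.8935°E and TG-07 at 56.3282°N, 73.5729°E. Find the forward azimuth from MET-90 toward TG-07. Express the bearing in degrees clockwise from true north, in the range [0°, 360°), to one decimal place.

Δλ = 0.6794°
y = sin Δλ · cos φ₂ = 0.006574
x = cos φ₁ sin φ₂ − sin φ₁ cos φ₂ cos Δλ = -0.058708
θ = atan2(y, x) = 173.6106° → 173.6106° (mod 360°)

173.6°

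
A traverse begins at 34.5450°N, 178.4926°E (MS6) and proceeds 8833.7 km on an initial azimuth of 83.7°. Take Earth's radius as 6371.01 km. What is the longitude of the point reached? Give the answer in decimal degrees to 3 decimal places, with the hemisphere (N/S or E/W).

96.754°W

δ = d/R = 8833.7/6371.01 = 1.386546 rad
φ₂ = arcsin(sin φ₁ cos δ + cos φ₁ sin δ cos θ)
   = arcsin(0.56705·0.18321 + 0.82368·0.98307·0.10973) = 11.11306°
λ₂ = λ₁ + atan2(sin θ sin δ cos φ₁, cos δ − sin φ₁ sin φ₂) = -96.75437°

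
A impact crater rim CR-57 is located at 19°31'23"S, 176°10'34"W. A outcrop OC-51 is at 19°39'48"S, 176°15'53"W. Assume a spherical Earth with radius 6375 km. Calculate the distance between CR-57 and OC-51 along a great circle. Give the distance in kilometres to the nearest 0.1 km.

CR-57: φ = -19.52306°, λ = -176.17611°
OC-51: φ = -19.66333°, λ = -176.26472°
Δφ = -0.1403°,  Δλ = -0.0886°
a = sin²(Δφ/2) + cos φ₁ cos φ₂ sin²(Δλ/2) = 0.000002
c = 2·arcsin(√a) = 0.002849 rad = 0.1632°
d = R·c = 6375 × 0.002849 = 18.2 km

18.2 km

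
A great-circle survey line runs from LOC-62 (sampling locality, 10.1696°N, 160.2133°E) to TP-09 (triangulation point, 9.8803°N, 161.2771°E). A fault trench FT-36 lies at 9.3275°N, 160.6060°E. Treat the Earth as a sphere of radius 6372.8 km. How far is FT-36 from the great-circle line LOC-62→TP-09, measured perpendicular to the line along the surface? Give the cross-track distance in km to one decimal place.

78.9 km

δ₁₃ = central angle LOC-62→FT-36 = 0.016175 rad  (haversine)
θ₁₃ = bearing LOC-62→FT-36 = 155.283°,  θ₁₂ = bearing LOC-62→TP-09 = 105.345°
dₓₜ = R·arcsin(sin δ₁₃ · sin(θ₁₃ − θ₁₂)) = 6372.8·arcsin(0.01617·sin(49.938°)) = 78.892 km
|dₓₜ| = 78.892 km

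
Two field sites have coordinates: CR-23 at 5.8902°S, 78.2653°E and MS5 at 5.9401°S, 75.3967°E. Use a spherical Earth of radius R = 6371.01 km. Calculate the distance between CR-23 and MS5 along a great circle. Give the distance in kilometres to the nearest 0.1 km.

317.3 km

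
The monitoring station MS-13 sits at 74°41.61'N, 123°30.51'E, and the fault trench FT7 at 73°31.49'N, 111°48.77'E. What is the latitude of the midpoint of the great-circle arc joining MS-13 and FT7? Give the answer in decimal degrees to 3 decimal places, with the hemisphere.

MS-13: φ = +74.69350°, λ = +123.50850°
FT7: φ = +73.52483°, λ = +111.81283°
Bx = cos φ₂ cos Δλ = 0.277712,  By = cos φ₂ sin Δλ = -0.057489
φₘ = atan2(sin φ₁ + sin φ₂, √((cos φ₁ + Bx)² + By²)) = 74.18762°
λₘ = λ₁ + atan2(By, cos φ₁ + Bx) = 117.45044°

74.188°N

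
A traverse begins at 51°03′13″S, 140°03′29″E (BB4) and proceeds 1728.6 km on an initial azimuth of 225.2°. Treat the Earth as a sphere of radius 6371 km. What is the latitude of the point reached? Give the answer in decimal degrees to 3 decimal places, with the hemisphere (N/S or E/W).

60.226°S

BB4: φ = -51.05361°, λ = +140.05806°
δ = d/R = 1728.6/6371 = 0.271323 rad
φ₂ = arcsin(sin φ₁ cos δ + cos φ₁ sin δ cos θ)
   = arcsin(-0.77773·0.96342 + 0.62859·0.26801·-0.70463) = -60.22593°
λ₂ = λ₁ + atan2(sin θ sin δ cos φ₁, cos δ − sin φ₁ sin φ₂) = 117.54105°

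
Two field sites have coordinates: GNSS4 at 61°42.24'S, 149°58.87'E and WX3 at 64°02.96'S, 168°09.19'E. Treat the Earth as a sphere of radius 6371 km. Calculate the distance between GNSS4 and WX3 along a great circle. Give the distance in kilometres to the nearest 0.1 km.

953.7 km

GNSS4: φ = -61.70400°, λ = +149.98117°
WX3: φ = -64.04933°, λ = +168.15317°
Δφ = -2.3453°,  Δλ = 18.1720°
a = sin²(Δφ/2) + cos φ₁ cos φ₂ sin²(Δλ/2) = 0.005592
c = 2·arcsin(√a) = 0.149696 rad = 8.5769°
d = R·c = 6371 × 0.149696 = 953.7 km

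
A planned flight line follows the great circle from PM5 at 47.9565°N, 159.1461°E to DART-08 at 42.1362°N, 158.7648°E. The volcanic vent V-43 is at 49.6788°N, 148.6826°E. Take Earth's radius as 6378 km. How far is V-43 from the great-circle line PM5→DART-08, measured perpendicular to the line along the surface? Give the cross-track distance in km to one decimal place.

δ₁₃ = central angle PM5→V-43 = 0.123836 rad  (haversine)
θ₁₃ = bearing PM5→V-43 = 287.940°,  θ₁₂ = bearing PM5→DART-08 = 182.786°
dₓₜ = R·arcsin(sin δ₁₃ · sin(θ₁₃ − θ₁₂)) = 6378·arcsin(0.12352·sin(105.153°)) = 762.228 km
|dₓₜ| = 762.228 km

762.2 km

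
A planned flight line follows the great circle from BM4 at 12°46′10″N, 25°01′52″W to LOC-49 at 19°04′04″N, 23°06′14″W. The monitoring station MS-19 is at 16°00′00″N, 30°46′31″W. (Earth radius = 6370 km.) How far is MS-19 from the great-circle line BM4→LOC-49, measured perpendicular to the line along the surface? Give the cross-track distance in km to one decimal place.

691.7 km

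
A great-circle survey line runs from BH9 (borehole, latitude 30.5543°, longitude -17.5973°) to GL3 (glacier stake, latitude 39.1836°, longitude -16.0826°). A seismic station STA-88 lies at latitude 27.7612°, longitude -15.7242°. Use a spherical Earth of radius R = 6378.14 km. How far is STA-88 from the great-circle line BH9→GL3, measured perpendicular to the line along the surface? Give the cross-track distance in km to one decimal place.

δ₁₃ = central angle BH9→STA-88 = 0.056490 rad  (haversine)
θ₁₃ = bearing BH9→STA-88 = 149.184°,  θ₁₂ = bearing BH9→GL3 = 7.769°
dₓₜ = R·arcsin(sin δ₁₃ · sin(θ₁₃ − θ₁₂)) = 6378.14·arcsin(0.05646·sin(141.415°)) = 224.640 km
|dₓₜ| = 224.640 km

224.6 km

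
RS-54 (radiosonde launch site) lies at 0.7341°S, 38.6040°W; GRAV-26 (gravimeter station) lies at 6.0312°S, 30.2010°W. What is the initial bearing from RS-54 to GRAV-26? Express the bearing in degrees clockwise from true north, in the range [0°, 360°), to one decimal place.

Δλ = 8.4030°
y = sin Δλ · cos φ₂ = 0.145326
x = cos φ₁ sin φ₂ − sin φ₁ cos φ₂ cos Δλ = -0.092457
θ = atan2(y, x) = 122.4647° → 122.4647° (mod 360°)

122.5°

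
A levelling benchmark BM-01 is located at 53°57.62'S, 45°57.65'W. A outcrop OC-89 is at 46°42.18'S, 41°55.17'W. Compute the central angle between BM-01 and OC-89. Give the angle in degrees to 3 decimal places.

7.699°

BM-01: φ = -53.96033°, λ = -45.96083°
OC-89: φ = -46.70300°, λ = -41.91950°
Δφ = 7.2573°,  Δλ = 4.0413°
a = sin²(Δφ/2) + cos φ₁ cos φ₂ sin²(Δλ/2) = 0.004507
c = 2·arcsin(√a) = 0.134373 rad = 7.6990°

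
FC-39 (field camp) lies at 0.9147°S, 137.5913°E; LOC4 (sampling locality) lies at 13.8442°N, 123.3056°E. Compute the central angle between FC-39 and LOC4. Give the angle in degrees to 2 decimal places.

20.45°

Δφ = 14.7589°,  Δλ = -14.2857°
a = sin²(Δφ/2) + cos φ₁ cos φ₂ sin²(Δλ/2) = 0.031507
c = 2·arcsin(√a) = 0.356896 rad = 20.4486°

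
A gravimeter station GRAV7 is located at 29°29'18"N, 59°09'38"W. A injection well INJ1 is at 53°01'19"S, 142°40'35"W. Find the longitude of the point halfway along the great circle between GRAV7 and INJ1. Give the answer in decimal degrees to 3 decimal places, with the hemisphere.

GRAV7: φ = +29.48833°, λ = -59.16056°
INJ1: φ = -53.02194°, λ = -142.67639°
Bx = cos φ₂ cos Δλ = 0.067928,  By = cos φ₂ sin Δλ = -0.597661
φₘ = atan2(sin φ₁ + sin φ₂, √((cos φ₁ + Bx)² + By²)) = -15.40828°
λₘ = λ₁ + atan2(By, cos φ₁ + Bx) = -91.65383°

91.654°W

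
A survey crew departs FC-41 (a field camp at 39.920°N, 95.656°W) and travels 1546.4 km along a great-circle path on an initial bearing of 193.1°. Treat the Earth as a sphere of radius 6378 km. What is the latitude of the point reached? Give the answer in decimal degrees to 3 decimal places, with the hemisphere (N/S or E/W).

26.334°N

δ = d/R = 1546.4/6378 = 0.242458 rad
φ₂ = arcsin(sin φ₁ cos δ + cos φ₁ sin δ cos θ)
   = arcsin(0.64172·0.97075 + 0.76694·0.24009·-0.97398) = 26.33410°
λ₂ = λ₁ + atan2(sin θ sin δ cos φ₁, cos δ − sin φ₁ sin φ₂) = -99.13702°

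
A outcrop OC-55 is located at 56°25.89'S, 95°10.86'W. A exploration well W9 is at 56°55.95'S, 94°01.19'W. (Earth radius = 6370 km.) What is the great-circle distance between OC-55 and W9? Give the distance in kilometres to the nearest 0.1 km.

90.2 km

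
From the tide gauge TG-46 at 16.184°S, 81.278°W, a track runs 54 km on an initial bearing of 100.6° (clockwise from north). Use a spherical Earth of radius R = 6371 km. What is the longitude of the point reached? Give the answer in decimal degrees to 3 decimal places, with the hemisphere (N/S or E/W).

δ = d/R = 54/6371 = 0.008476 rad
φ₂ = arcsin(sin φ₁ cos δ + cos φ₁ sin δ cos θ)
   = arcsin(-0.27872·0.99996 + 0.96037·0.00848·-0.18395) = -16.27275°
λ₂ = λ₁ + atan2(sin θ sin δ cos φ₁, cos δ − sin φ₁ sin φ₂) = -80.78073°

80.781°W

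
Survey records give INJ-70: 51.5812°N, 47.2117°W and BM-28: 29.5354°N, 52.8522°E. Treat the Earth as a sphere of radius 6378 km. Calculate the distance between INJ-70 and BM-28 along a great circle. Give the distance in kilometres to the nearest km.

Δφ = -22.0458°,  Δλ = 100.0639°
a = sin²(Δφ/2) + cos φ₁ cos φ₂ sin²(Δλ/2) = 0.354124
c = 2·arcsin(√a) = 1.274738 rad = 73.0371°
d = R·c = 6378 × 1.274738 = 8130.3 km

8130 km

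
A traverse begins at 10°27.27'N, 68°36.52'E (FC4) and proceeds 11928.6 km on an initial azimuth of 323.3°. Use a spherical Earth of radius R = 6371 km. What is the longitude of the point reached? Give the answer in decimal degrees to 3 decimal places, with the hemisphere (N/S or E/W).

FC4: φ = +10.45450°, λ = +68.60867°
δ = d/R = 11928.6/6371 = 1.872328 rad
φ₂ = arcsin(sin φ₁ cos δ + cos φ₁ sin δ cos θ)
   = arcsin(0.18145·-0.29698 + 0.98340·0.95488·0.80178) = 44.34710°
λ₂ = λ₁ + atan2(sin θ sin δ cos φ₁, cos δ − sin φ₁ sin φ₂) = -58.45213°

58.452°W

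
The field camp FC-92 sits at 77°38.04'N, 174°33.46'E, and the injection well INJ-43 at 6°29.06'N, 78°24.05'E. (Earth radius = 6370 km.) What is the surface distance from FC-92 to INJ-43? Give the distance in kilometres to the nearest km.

9448 km

FC-92: φ = +77.63400°, λ = +174.55767°
INJ-43: φ = +6.48433°, λ = +78.40083°
Δφ = -71.1497°,  Δλ = -96.1568°
a = sin²(Δφ/2) + cos φ₁ cos φ₂ sin²(Δλ/2) = 0.456255
c = 2·arcsin(√a) = 1.483194 rad = 84.9808°
d = R·c = 6370 × 1.483194 = 9447.9 km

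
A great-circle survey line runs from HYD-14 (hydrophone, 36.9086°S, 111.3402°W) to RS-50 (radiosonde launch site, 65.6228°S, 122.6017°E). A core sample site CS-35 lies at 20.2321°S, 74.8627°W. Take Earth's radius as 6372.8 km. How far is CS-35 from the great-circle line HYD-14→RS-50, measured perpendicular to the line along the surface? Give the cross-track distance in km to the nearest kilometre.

δ₁₃ = central angle HYD-14→CS-35 = 0.625010 rad  (haversine)
θ₁₃ = bearing HYD-14→CS-35 = 72.435°,  θ₁₂ = bearing HYD-14→RS-50 = 200.891°
dₓₜ = R·arcsin(sin δ₁₃ · sin(θ₁₃ − θ₁₂)) = 6372.8·arcsin(0.58511·sin(-128.456°)) = -3033.179 km
|dₓₜ| = 3033.179 km

3033 km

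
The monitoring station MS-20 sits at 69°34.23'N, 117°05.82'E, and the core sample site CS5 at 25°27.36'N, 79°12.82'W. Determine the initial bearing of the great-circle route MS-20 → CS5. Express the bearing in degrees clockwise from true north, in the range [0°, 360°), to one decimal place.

MS-20: φ = +69.57050°, λ = +117.09700°
CS5: φ = +25.45600°, λ = -79.21367°
Δλ = 163.6893°
y = sin Δλ · cos φ₂ = 0.253580
x = cos φ₁ sin φ₂ − sin φ₁ cos φ₂ cos Δλ = 0.962100
θ = atan2(y, x) = 14.7656° → 14.7656° (mod 360°)

14.8°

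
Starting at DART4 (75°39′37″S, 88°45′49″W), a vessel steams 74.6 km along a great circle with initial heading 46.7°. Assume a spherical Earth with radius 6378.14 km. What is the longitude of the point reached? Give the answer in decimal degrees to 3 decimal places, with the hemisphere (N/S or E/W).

DART4: φ = -75.66028°, λ = -88.76361°
δ = d/R = 74.6/6378.14 = 0.011696 rad
φ₂ = arcsin(sin φ₁ cos δ + cos φ₁ sin δ cos θ)
   = arcsin(-0.96884·0.99993 + 0.24767·0.01170·0.68582) = -75.19282°
λ₂ = λ₁ + atan2(sin θ sin δ cos φ₁, cos δ − sin φ₁ sin φ₂) = -86.85495°

86.855°W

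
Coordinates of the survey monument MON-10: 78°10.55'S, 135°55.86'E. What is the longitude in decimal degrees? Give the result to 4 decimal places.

135.9310°E

135° + 55.86′/60 = 135 + 0.93100 = 135.9310°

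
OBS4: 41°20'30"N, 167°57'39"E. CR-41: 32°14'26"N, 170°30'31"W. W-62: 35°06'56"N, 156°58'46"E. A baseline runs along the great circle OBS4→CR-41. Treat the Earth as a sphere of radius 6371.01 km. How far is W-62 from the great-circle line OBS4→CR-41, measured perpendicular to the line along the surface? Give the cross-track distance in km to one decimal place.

945.5 km

OBS4: φ = +41.34167°, λ = +167.96083°
CR-41: φ = +32.24056°, λ = -170.50861°
W-62: φ = +35.11556°, λ = +156.97944°
δ₁₃ = central angle OBS4→W-62 = 0.185434 rad  (haversine)
θ₁₃ = bearing OBS4→W-62 = 237.686°,  θ₁₂ = bearing OBS4→CR-41 = 111.006°
dₓₜ = R·arcsin(sin δ₁₃ · sin(θ₁₃ − θ₁₂)) = 6371.01·arcsin(0.18437·sin(126.680°)) = 945.512 km
|dₓₜ| = 945.512 km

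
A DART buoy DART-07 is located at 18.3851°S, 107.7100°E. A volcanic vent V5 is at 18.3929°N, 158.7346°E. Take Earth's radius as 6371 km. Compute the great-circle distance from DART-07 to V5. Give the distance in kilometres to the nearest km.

6913 km

Δφ = 36.7780°,  Δλ = 51.0246°
a = sin²(Δφ/2) + cos φ₁ cos φ₂ sin²(Δλ/2) = 0.266565
c = 2·arcsin(√a) = 1.085047 rad = 62.1686°
d = R·c = 6371 × 1.085047 = 6912.8 km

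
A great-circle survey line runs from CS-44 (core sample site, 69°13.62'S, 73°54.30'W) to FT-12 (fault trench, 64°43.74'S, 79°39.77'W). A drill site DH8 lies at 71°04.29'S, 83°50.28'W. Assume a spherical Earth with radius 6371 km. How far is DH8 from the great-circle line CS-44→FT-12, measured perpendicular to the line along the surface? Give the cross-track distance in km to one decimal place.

425.7 km

CS-44: φ = -69.22700°, λ = -73.90500°
FT-12: φ = -64.72900°, λ = -79.66283°
DH8: φ = -71.07150°, λ = -83.83800°
δ₁₃ = central angle CS-44→DH8 = 0.066986 rad  (haversine)
θ₁₃ = bearing CS-44→DH8 = 236.716°,  θ₁₂ = bearing CS-44→FT-12 = 330.729°
dₓₜ = R·arcsin(sin δ₁₃ · sin(θ₁₃ − θ₁₂)) = 6371·arcsin(0.06694·sin(-94.013°)) = -425.719 km
|dₓₜ| = 425.719 km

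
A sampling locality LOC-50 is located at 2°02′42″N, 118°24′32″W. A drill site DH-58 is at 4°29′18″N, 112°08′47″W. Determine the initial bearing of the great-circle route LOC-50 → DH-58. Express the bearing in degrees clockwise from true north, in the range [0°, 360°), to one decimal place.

LOC-50: φ = +2.04500°, λ = -118.40889°
DH-58: φ = +4.48833°, λ = -112.14639°
Δλ = 6.2625°
y = sin Δλ · cos φ₂ = 0.108749
x = cos φ₁ sin φ₂ − sin φ₁ cos φ₂ cos Δλ = 0.042844
θ = atan2(y, x) = 68.4972° → 68.4972° (mod 360°)

68.5°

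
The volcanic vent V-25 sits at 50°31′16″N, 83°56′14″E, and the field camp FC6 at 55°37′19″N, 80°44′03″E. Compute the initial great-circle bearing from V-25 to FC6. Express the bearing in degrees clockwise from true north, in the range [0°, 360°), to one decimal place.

340.6°

V-25: φ = +50.52111°, λ = +83.93722°
FC6: φ = +55.62194°, λ = +80.73417°
Δλ = -3.2031°
y = sin Δλ · cos φ₂ = -0.031550
x = cos φ₁ sin φ₂ − sin φ₁ cos φ₂ cos Δλ = 0.089590
θ = atan2(y, x) = -19.4001° → 340.5999° (mod 360°)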